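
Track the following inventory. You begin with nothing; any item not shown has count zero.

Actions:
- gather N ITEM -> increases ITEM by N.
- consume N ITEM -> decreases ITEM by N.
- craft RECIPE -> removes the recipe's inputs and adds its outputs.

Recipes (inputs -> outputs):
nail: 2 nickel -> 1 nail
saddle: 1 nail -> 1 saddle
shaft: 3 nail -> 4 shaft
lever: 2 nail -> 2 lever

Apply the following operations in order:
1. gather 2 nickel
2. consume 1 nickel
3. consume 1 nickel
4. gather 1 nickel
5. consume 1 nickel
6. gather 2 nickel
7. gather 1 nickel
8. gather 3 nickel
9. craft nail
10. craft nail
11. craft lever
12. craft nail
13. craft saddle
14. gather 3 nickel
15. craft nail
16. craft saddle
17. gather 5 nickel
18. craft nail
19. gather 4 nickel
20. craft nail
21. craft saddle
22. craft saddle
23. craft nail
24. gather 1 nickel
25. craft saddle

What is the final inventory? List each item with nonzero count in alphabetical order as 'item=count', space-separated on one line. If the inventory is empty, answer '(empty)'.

After 1 (gather 2 nickel): nickel=2
After 2 (consume 1 nickel): nickel=1
After 3 (consume 1 nickel): (empty)
After 4 (gather 1 nickel): nickel=1
After 5 (consume 1 nickel): (empty)
After 6 (gather 2 nickel): nickel=2
After 7 (gather 1 nickel): nickel=3
After 8 (gather 3 nickel): nickel=6
After 9 (craft nail): nail=1 nickel=4
After 10 (craft nail): nail=2 nickel=2
After 11 (craft lever): lever=2 nickel=2
After 12 (craft nail): lever=2 nail=1
After 13 (craft saddle): lever=2 saddle=1
After 14 (gather 3 nickel): lever=2 nickel=3 saddle=1
After 15 (craft nail): lever=2 nail=1 nickel=1 saddle=1
After 16 (craft saddle): lever=2 nickel=1 saddle=2
After 17 (gather 5 nickel): lever=2 nickel=6 saddle=2
After 18 (craft nail): lever=2 nail=1 nickel=4 saddle=2
After 19 (gather 4 nickel): lever=2 nail=1 nickel=8 saddle=2
After 20 (craft nail): lever=2 nail=2 nickel=6 saddle=2
After 21 (craft saddle): lever=2 nail=1 nickel=6 saddle=3
After 22 (craft saddle): lever=2 nickel=6 saddle=4
After 23 (craft nail): lever=2 nail=1 nickel=4 saddle=4
After 24 (gather 1 nickel): lever=2 nail=1 nickel=5 saddle=4
After 25 (craft saddle): lever=2 nickel=5 saddle=5

Answer: lever=2 nickel=5 saddle=5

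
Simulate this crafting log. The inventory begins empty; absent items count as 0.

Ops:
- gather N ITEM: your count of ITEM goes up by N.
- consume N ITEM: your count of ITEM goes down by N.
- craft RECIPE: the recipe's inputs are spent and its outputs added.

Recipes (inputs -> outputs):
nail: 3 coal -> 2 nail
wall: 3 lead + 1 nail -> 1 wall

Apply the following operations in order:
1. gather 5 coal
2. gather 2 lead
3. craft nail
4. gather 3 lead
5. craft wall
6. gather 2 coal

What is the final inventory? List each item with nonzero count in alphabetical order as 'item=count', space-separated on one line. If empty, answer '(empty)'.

After 1 (gather 5 coal): coal=5
After 2 (gather 2 lead): coal=5 lead=2
After 3 (craft nail): coal=2 lead=2 nail=2
After 4 (gather 3 lead): coal=2 lead=5 nail=2
After 5 (craft wall): coal=2 lead=2 nail=1 wall=1
After 6 (gather 2 coal): coal=4 lead=2 nail=1 wall=1

Answer: coal=4 lead=2 nail=1 wall=1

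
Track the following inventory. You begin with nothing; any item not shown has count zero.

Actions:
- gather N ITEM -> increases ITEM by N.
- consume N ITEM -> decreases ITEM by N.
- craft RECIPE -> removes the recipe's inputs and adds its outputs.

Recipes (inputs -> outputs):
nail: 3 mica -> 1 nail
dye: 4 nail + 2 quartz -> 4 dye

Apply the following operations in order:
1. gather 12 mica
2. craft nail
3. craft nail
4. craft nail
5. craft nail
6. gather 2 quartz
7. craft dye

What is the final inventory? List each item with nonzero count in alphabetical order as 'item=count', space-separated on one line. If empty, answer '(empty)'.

After 1 (gather 12 mica): mica=12
After 2 (craft nail): mica=9 nail=1
After 3 (craft nail): mica=6 nail=2
After 4 (craft nail): mica=3 nail=3
After 5 (craft nail): nail=4
After 6 (gather 2 quartz): nail=4 quartz=2
After 7 (craft dye): dye=4

Answer: dye=4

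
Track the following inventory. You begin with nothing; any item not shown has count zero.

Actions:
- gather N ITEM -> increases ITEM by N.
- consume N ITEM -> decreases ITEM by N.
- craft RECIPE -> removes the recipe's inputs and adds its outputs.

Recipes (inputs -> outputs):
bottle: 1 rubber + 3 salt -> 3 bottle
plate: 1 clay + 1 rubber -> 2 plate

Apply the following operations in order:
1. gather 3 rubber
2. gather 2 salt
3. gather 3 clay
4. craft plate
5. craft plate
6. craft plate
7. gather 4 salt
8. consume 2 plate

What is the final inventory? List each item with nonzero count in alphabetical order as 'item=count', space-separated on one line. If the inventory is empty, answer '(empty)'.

After 1 (gather 3 rubber): rubber=3
After 2 (gather 2 salt): rubber=3 salt=2
After 3 (gather 3 clay): clay=3 rubber=3 salt=2
After 4 (craft plate): clay=2 plate=2 rubber=2 salt=2
After 5 (craft plate): clay=1 plate=4 rubber=1 salt=2
After 6 (craft plate): plate=6 salt=2
After 7 (gather 4 salt): plate=6 salt=6
After 8 (consume 2 plate): plate=4 salt=6

Answer: plate=4 salt=6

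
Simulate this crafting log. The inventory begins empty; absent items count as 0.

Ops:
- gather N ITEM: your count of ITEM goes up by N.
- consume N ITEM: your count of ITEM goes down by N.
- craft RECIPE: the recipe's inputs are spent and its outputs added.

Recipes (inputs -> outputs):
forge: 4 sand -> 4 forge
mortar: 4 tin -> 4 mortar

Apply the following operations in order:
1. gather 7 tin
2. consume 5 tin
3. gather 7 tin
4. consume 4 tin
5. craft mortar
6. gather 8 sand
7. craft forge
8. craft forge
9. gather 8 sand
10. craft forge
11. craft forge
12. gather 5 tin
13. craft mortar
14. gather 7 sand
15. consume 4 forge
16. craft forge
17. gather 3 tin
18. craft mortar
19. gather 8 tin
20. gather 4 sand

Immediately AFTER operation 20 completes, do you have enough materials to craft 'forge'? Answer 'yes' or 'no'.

After 1 (gather 7 tin): tin=7
After 2 (consume 5 tin): tin=2
After 3 (gather 7 tin): tin=9
After 4 (consume 4 tin): tin=5
After 5 (craft mortar): mortar=4 tin=1
After 6 (gather 8 sand): mortar=4 sand=8 tin=1
After 7 (craft forge): forge=4 mortar=4 sand=4 tin=1
After 8 (craft forge): forge=8 mortar=4 tin=1
After 9 (gather 8 sand): forge=8 mortar=4 sand=8 tin=1
After 10 (craft forge): forge=12 mortar=4 sand=4 tin=1
After 11 (craft forge): forge=16 mortar=4 tin=1
After 12 (gather 5 tin): forge=16 mortar=4 tin=6
After 13 (craft mortar): forge=16 mortar=8 tin=2
After 14 (gather 7 sand): forge=16 mortar=8 sand=7 tin=2
After 15 (consume 4 forge): forge=12 mortar=8 sand=7 tin=2
After 16 (craft forge): forge=16 mortar=8 sand=3 tin=2
After 17 (gather 3 tin): forge=16 mortar=8 sand=3 tin=5
After 18 (craft mortar): forge=16 mortar=12 sand=3 tin=1
After 19 (gather 8 tin): forge=16 mortar=12 sand=3 tin=9
After 20 (gather 4 sand): forge=16 mortar=12 sand=7 tin=9

Answer: yes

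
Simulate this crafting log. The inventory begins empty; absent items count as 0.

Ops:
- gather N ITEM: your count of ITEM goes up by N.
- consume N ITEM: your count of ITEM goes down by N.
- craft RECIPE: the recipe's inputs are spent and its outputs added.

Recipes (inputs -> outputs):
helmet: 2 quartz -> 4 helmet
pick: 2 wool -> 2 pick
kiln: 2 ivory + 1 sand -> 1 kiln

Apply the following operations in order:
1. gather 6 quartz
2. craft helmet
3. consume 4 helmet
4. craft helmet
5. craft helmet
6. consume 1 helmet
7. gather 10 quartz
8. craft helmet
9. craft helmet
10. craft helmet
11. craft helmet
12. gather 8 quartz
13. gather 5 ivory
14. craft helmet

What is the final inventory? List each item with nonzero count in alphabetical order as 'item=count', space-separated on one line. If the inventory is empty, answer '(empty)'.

Answer: helmet=27 ivory=5 quartz=8

Derivation:
After 1 (gather 6 quartz): quartz=6
After 2 (craft helmet): helmet=4 quartz=4
After 3 (consume 4 helmet): quartz=4
After 4 (craft helmet): helmet=4 quartz=2
After 5 (craft helmet): helmet=8
After 6 (consume 1 helmet): helmet=7
After 7 (gather 10 quartz): helmet=7 quartz=10
After 8 (craft helmet): helmet=11 quartz=8
After 9 (craft helmet): helmet=15 quartz=6
After 10 (craft helmet): helmet=19 quartz=4
After 11 (craft helmet): helmet=23 quartz=2
After 12 (gather 8 quartz): helmet=23 quartz=10
After 13 (gather 5 ivory): helmet=23 ivory=5 quartz=10
After 14 (craft helmet): helmet=27 ivory=5 quartz=8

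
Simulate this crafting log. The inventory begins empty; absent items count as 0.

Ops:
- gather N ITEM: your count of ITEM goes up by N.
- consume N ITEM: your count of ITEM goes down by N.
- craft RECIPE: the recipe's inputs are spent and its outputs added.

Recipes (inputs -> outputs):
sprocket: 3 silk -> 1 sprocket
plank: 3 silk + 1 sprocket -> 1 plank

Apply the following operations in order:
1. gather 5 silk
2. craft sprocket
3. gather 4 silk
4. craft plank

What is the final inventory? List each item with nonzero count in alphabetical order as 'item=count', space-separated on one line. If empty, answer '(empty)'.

After 1 (gather 5 silk): silk=5
After 2 (craft sprocket): silk=2 sprocket=1
After 3 (gather 4 silk): silk=6 sprocket=1
After 4 (craft plank): plank=1 silk=3

Answer: plank=1 silk=3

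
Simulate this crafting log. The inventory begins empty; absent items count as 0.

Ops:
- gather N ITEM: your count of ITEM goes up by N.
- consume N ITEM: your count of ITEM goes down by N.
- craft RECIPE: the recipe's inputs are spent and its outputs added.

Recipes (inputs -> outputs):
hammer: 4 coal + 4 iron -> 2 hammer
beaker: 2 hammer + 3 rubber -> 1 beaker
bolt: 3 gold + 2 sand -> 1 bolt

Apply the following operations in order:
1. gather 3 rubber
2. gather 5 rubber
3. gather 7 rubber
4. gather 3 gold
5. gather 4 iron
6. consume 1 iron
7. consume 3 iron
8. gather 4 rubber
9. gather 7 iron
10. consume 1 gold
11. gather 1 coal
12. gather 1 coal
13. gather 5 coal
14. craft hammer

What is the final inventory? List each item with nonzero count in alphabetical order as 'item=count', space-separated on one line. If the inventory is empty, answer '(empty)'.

After 1 (gather 3 rubber): rubber=3
After 2 (gather 5 rubber): rubber=8
After 3 (gather 7 rubber): rubber=15
After 4 (gather 3 gold): gold=3 rubber=15
After 5 (gather 4 iron): gold=3 iron=4 rubber=15
After 6 (consume 1 iron): gold=3 iron=3 rubber=15
After 7 (consume 3 iron): gold=3 rubber=15
After 8 (gather 4 rubber): gold=3 rubber=19
After 9 (gather 7 iron): gold=3 iron=7 rubber=19
After 10 (consume 1 gold): gold=2 iron=7 rubber=19
After 11 (gather 1 coal): coal=1 gold=2 iron=7 rubber=19
After 12 (gather 1 coal): coal=2 gold=2 iron=7 rubber=19
After 13 (gather 5 coal): coal=7 gold=2 iron=7 rubber=19
After 14 (craft hammer): coal=3 gold=2 hammer=2 iron=3 rubber=19

Answer: coal=3 gold=2 hammer=2 iron=3 rubber=19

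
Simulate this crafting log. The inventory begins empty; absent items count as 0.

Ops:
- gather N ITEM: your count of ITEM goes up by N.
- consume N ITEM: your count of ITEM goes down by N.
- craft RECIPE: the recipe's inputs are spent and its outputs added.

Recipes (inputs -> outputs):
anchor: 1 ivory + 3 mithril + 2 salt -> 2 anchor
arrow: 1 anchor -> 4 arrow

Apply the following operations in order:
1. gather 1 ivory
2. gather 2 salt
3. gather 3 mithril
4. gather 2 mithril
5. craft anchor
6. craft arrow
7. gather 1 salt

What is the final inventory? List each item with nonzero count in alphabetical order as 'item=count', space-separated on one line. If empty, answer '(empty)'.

Answer: anchor=1 arrow=4 mithril=2 salt=1

Derivation:
After 1 (gather 1 ivory): ivory=1
After 2 (gather 2 salt): ivory=1 salt=2
After 3 (gather 3 mithril): ivory=1 mithril=3 salt=2
After 4 (gather 2 mithril): ivory=1 mithril=5 salt=2
After 5 (craft anchor): anchor=2 mithril=2
After 6 (craft arrow): anchor=1 arrow=4 mithril=2
After 7 (gather 1 salt): anchor=1 arrow=4 mithril=2 salt=1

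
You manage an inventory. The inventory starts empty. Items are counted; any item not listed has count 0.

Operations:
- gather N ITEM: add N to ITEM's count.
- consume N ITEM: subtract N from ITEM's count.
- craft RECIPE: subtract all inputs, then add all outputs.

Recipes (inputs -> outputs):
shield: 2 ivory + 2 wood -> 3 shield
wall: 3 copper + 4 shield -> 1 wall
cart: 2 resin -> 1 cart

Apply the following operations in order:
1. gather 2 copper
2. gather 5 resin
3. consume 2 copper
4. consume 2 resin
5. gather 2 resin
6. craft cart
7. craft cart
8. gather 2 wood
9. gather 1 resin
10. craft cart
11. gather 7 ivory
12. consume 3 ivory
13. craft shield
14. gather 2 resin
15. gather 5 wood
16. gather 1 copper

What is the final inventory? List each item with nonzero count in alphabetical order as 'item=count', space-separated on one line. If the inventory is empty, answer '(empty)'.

Answer: cart=3 copper=1 ivory=2 resin=2 shield=3 wood=5

Derivation:
After 1 (gather 2 copper): copper=2
After 2 (gather 5 resin): copper=2 resin=5
After 3 (consume 2 copper): resin=5
After 4 (consume 2 resin): resin=3
After 5 (gather 2 resin): resin=5
After 6 (craft cart): cart=1 resin=3
After 7 (craft cart): cart=2 resin=1
After 8 (gather 2 wood): cart=2 resin=1 wood=2
After 9 (gather 1 resin): cart=2 resin=2 wood=2
After 10 (craft cart): cart=3 wood=2
After 11 (gather 7 ivory): cart=3 ivory=7 wood=2
After 12 (consume 3 ivory): cart=3 ivory=4 wood=2
After 13 (craft shield): cart=3 ivory=2 shield=3
After 14 (gather 2 resin): cart=3 ivory=2 resin=2 shield=3
After 15 (gather 5 wood): cart=3 ivory=2 resin=2 shield=3 wood=5
After 16 (gather 1 copper): cart=3 copper=1 ivory=2 resin=2 shield=3 wood=5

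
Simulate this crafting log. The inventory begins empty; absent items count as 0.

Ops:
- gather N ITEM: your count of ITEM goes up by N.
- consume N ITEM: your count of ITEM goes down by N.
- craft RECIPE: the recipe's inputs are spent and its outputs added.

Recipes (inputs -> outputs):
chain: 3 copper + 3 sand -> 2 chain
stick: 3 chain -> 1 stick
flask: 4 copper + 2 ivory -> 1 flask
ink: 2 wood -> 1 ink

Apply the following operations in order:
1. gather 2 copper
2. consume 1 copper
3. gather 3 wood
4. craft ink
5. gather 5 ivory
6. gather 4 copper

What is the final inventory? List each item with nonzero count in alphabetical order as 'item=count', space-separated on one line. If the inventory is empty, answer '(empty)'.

After 1 (gather 2 copper): copper=2
After 2 (consume 1 copper): copper=1
After 3 (gather 3 wood): copper=1 wood=3
After 4 (craft ink): copper=1 ink=1 wood=1
After 5 (gather 5 ivory): copper=1 ink=1 ivory=5 wood=1
After 6 (gather 4 copper): copper=5 ink=1 ivory=5 wood=1

Answer: copper=5 ink=1 ivory=5 wood=1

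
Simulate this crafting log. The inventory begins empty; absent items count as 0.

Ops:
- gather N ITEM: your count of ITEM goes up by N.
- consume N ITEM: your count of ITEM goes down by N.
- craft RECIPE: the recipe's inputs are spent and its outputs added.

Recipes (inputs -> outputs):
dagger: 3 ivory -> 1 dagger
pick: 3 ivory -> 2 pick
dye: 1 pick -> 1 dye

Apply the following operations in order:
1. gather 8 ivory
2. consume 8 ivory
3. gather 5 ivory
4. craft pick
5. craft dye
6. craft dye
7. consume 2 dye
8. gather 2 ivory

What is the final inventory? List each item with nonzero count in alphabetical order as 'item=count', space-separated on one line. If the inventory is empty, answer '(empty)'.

After 1 (gather 8 ivory): ivory=8
After 2 (consume 8 ivory): (empty)
After 3 (gather 5 ivory): ivory=5
After 4 (craft pick): ivory=2 pick=2
After 5 (craft dye): dye=1 ivory=2 pick=1
After 6 (craft dye): dye=2 ivory=2
After 7 (consume 2 dye): ivory=2
After 8 (gather 2 ivory): ivory=4

Answer: ivory=4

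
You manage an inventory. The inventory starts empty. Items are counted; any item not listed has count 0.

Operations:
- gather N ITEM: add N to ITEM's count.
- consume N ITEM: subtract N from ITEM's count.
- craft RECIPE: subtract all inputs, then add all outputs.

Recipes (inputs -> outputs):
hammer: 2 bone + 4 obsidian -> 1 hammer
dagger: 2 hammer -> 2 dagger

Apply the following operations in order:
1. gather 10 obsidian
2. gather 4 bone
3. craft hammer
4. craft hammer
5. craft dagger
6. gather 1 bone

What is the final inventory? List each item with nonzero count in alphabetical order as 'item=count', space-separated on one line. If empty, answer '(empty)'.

Answer: bone=1 dagger=2 obsidian=2

Derivation:
After 1 (gather 10 obsidian): obsidian=10
After 2 (gather 4 bone): bone=4 obsidian=10
After 3 (craft hammer): bone=2 hammer=1 obsidian=6
After 4 (craft hammer): hammer=2 obsidian=2
After 5 (craft dagger): dagger=2 obsidian=2
After 6 (gather 1 bone): bone=1 dagger=2 obsidian=2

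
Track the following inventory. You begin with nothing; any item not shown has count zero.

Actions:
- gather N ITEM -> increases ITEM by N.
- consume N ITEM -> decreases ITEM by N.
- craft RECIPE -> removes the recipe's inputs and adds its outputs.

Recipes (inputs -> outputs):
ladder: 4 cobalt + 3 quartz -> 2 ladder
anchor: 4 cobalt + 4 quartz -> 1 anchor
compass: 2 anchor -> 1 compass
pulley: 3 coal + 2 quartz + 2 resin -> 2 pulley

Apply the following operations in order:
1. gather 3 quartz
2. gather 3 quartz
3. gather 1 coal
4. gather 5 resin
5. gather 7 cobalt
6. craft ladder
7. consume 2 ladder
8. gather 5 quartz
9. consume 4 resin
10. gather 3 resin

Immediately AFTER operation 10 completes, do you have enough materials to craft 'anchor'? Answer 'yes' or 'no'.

After 1 (gather 3 quartz): quartz=3
After 2 (gather 3 quartz): quartz=6
After 3 (gather 1 coal): coal=1 quartz=6
After 4 (gather 5 resin): coal=1 quartz=6 resin=5
After 5 (gather 7 cobalt): coal=1 cobalt=7 quartz=6 resin=5
After 6 (craft ladder): coal=1 cobalt=3 ladder=2 quartz=3 resin=5
After 7 (consume 2 ladder): coal=1 cobalt=3 quartz=3 resin=5
After 8 (gather 5 quartz): coal=1 cobalt=3 quartz=8 resin=5
After 9 (consume 4 resin): coal=1 cobalt=3 quartz=8 resin=1
After 10 (gather 3 resin): coal=1 cobalt=3 quartz=8 resin=4

Answer: no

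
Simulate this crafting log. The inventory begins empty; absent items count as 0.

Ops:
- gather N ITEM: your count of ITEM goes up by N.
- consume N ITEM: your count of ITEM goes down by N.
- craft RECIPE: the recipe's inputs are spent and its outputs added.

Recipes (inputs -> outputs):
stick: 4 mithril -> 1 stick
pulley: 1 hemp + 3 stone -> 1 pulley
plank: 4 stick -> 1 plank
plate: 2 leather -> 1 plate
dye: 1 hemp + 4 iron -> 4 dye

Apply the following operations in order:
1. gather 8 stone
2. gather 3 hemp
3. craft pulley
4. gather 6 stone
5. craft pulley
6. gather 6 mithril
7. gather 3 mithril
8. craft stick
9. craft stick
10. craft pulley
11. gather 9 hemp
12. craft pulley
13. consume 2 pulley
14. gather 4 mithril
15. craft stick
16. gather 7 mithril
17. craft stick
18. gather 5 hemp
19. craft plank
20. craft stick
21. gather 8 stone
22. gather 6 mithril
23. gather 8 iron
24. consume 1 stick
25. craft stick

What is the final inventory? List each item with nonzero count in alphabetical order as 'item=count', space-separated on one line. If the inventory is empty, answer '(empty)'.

After 1 (gather 8 stone): stone=8
After 2 (gather 3 hemp): hemp=3 stone=8
After 3 (craft pulley): hemp=2 pulley=1 stone=5
After 4 (gather 6 stone): hemp=2 pulley=1 stone=11
After 5 (craft pulley): hemp=1 pulley=2 stone=8
After 6 (gather 6 mithril): hemp=1 mithril=6 pulley=2 stone=8
After 7 (gather 3 mithril): hemp=1 mithril=9 pulley=2 stone=8
After 8 (craft stick): hemp=1 mithril=5 pulley=2 stick=1 stone=8
After 9 (craft stick): hemp=1 mithril=1 pulley=2 stick=2 stone=8
After 10 (craft pulley): mithril=1 pulley=3 stick=2 stone=5
After 11 (gather 9 hemp): hemp=9 mithril=1 pulley=3 stick=2 stone=5
After 12 (craft pulley): hemp=8 mithril=1 pulley=4 stick=2 stone=2
After 13 (consume 2 pulley): hemp=8 mithril=1 pulley=2 stick=2 stone=2
After 14 (gather 4 mithril): hemp=8 mithril=5 pulley=2 stick=2 stone=2
After 15 (craft stick): hemp=8 mithril=1 pulley=2 stick=3 stone=2
After 16 (gather 7 mithril): hemp=8 mithril=8 pulley=2 stick=3 stone=2
After 17 (craft stick): hemp=8 mithril=4 pulley=2 stick=4 stone=2
After 18 (gather 5 hemp): hemp=13 mithril=4 pulley=2 stick=4 stone=2
After 19 (craft plank): hemp=13 mithril=4 plank=1 pulley=2 stone=2
After 20 (craft stick): hemp=13 plank=1 pulley=2 stick=1 stone=2
After 21 (gather 8 stone): hemp=13 plank=1 pulley=2 stick=1 stone=10
After 22 (gather 6 mithril): hemp=13 mithril=6 plank=1 pulley=2 stick=1 stone=10
After 23 (gather 8 iron): hemp=13 iron=8 mithril=6 plank=1 pulley=2 stick=1 stone=10
After 24 (consume 1 stick): hemp=13 iron=8 mithril=6 plank=1 pulley=2 stone=10
After 25 (craft stick): hemp=13 iron=8 mithril=2 plank=1 pulley=2 stick=1 stone=10

Answer: hemp=13 iron=8 mithril=2 plank=1 pulley=2 stick=1 stone=10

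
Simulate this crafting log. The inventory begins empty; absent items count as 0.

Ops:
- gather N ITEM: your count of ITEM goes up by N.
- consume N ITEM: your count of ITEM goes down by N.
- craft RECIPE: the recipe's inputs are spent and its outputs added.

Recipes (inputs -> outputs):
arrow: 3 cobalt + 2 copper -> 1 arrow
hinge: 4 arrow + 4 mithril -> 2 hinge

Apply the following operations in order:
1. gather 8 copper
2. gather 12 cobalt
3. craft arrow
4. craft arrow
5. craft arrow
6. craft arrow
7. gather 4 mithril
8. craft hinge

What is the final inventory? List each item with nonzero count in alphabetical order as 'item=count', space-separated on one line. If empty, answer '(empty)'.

After 1 (gather 8 copper): copper=8
After 2 (gather 12 cobalt): cobalt=12 copper=8
After 3 (craft arrow): arrow=1 cobalt=9 copper=6
After 4 (craft arrow): arrow=2 cobalt=6 copper=4
After 5 (craft arrow): arrow=3 cobalt=3 copper=2
After 6 (craft arrow): arrow=4
After 7 (gather 4 mithril): arrow=4 mithril=4
After 8 (craft hinge): hinge=2

Answer: hinge=2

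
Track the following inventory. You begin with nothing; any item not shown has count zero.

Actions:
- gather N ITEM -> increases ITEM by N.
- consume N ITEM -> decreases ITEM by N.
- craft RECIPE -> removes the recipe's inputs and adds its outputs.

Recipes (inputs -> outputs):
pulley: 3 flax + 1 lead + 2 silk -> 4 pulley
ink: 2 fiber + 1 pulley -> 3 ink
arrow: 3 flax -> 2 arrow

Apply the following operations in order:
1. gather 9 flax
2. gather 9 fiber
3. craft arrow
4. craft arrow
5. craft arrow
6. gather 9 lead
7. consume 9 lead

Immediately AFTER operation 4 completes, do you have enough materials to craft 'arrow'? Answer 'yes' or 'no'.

Answer: yes

Derivation:
After 1 (gather 9 flax): flax=9
After 2 (gather 9 fiber): fiber=9 flax=9
After 3 (craft arrow): arrow=2 fiber=9 flax=6
After 4 (craft arrow): arrow=4 fiber=9 flax=3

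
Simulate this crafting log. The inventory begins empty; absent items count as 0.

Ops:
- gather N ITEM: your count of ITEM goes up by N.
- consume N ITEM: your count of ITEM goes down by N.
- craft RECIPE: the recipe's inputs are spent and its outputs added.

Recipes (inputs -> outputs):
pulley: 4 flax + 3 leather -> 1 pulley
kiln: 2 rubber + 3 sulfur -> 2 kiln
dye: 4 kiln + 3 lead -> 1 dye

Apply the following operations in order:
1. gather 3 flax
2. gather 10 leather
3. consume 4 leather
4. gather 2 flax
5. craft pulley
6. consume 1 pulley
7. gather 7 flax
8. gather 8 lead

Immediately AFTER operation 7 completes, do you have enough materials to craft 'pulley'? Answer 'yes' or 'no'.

Answer: yes

Derivation:
After 1 (gather 3 flax): flax=3
After 2 (gather 10 leather): flax=3 leather=10
After 3 (consume 4 leather): flax=3 leather=6
After 4 (gather 2 flax): flax=5 leather=6
After 5 (craft pulley): flax=1 leather=3 pulley=1
After 6 (consume 1 pulley): flax=1 leather=3
After 7 (gather 7 flax): flax=8 leather=3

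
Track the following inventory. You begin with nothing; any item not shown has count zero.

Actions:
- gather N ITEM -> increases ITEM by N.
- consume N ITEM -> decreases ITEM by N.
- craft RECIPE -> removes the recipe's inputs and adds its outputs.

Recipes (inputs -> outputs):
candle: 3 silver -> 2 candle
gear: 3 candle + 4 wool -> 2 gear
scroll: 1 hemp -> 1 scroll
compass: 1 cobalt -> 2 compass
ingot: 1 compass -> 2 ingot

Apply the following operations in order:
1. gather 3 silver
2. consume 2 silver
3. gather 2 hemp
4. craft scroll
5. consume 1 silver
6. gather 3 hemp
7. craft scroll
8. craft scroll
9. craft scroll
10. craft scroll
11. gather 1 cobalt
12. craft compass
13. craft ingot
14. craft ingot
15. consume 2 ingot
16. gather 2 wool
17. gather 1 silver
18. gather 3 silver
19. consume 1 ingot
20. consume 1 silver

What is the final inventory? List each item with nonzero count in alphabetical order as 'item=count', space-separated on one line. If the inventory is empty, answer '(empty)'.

Answer: ingot=1 scroll=5 silver=3 wool=2

Derivation:
After 1 (gather 3 silver): silver=3
After 2 (consume 2 silver): silver=1
After 3 (gather 2 hemp): hemp=2 silver=1
After 4 (craft scroll): hemp=1 scroll=1 silver=1
After 5 (consume 1 silver): hemp=1 scroll=1
After 6 (gather 3 hemp): hemp=4 scroll=1
After 7 (craft scroll): hemp=3 scroll=2
After 8 (craft scroll): hemp=2 scroll=3
After 9 (craft scroll): hemp=1 scroll=4
After 10 (craft scroll): scroll=5
After 11 (gather 1 cobalt): cobalt=1 scroll=5
After 12 (craft compass): compass=2 scroll=5
After 13 (craft ingot): compass=1 ingot=2 scroll=5
After 14 (craft ingot): ingot=4 scroll=5
After 15 (consume 2 ingot): ingot=2 scroll=5
After 16 (gather 2 wool): ingot=2 scroll=5 wool=2
After 17 (gather 1 silver): ingot=2 scroll=5 silver=1 wool=2
After 18 (gather 3 silver): ingot=2 scroll=5 silver=4 wool=2
After 19 (consume 1 ingot): ingot=1 scroll=5 silver=4 wool=2
After 20 (consume 1 silver): ingot=1 scroll=5 silver=3 wool=2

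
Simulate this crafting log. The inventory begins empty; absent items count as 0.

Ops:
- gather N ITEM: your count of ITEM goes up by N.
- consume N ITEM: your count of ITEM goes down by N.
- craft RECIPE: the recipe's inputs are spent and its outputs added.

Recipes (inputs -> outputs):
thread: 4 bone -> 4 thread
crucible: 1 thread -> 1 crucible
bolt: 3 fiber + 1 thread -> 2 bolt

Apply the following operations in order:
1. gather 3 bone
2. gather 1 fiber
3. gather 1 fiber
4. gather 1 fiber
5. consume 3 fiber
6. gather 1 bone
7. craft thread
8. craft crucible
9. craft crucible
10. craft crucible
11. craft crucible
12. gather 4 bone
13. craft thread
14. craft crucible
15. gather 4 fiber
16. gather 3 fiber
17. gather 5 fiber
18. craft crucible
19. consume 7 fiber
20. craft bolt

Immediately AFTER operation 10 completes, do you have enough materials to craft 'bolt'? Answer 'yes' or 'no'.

After 1 (gather 3 bone): bone=3
After 2 (gather 1 fiber): bone=3 fiber=1
After 3 (gather 1 fiber): bone=3 fiber=2
After 4 (gather 1 fiber): bone=3 fiber=3
After 5 (consume 3 fiber): bone=3
After 6 (gather 1 bone): bone=4
After 7 (craft thread): thread=4
After 8 (craft crucible): crucible=1 thread=3
After 9 (craft crucible): crucible=2 thread=2
After 10 (craft crucible): crucible=3 thread=1

Answer: no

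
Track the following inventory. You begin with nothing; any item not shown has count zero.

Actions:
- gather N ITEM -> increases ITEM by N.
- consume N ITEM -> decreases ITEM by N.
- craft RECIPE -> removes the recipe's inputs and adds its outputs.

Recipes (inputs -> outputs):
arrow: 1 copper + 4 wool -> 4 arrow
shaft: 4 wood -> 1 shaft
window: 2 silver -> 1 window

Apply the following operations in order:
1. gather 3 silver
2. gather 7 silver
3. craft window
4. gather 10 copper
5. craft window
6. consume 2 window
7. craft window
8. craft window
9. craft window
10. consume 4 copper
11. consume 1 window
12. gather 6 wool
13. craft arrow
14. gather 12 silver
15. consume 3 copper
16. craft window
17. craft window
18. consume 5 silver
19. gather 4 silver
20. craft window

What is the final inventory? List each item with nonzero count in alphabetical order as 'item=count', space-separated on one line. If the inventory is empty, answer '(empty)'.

After 1 (gather 3 silver): silver=3
After 2 (gather 7 silver): silver=10
After 3 (craft window): silver=8 window=1
After 4 (gather 10 copper): copper=10 silver=8 window=1
After 5 (craft window): copper=10 silver=6 window=2
After 6 (consume 2 window): copper=10 silver=6
After 7 (craft window): copper=10 silver=4 window=1
After 8 (craft window): copper=10 silver=2 window=2
After 9 (craft window): copper=10 window=3
After 10 (consume 4 copper): copper=6 window=3
After 11 (consume 1 window): copper=6 window=2
After 12 (gather 6 wool): copper=6 window=2 wool=6
After 13 (craft arrow): arrow=4 copper=5 window=2 wool=2
After 14 (gather 12 silver): arrow=4 copper=5 silver=12 window=2 wool=2
After 15 (consume 3 copper): arrow=4 copper=2 silver=12 window=2 wool=2
After 16 (craft window): arrow=4 copper=2 silver=10 window=3 wool=2
After 17 (craft window): arrow=4 copper=2 silver=8 window=4 wool=2
After 18 (consume 5 silver): arrow=4 copper=2 silver=3 window=4 wool=2
After 19 (gather 4 silver): arrow=4 copper=2 silver=7 window=4 wool=2
After 20 (craft window): arrow=4 copper=2 silver=5 window=5 wool=2

Answer: arrow=4 copper=2 silver=5 window=5 wool=2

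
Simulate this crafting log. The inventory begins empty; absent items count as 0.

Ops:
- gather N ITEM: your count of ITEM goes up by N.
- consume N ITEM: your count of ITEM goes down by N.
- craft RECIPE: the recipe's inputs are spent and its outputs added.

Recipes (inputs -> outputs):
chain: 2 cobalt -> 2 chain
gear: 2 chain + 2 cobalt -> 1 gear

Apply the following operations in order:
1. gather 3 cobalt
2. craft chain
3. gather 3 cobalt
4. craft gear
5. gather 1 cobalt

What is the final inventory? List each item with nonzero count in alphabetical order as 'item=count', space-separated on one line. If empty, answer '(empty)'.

After 1 (gather 3 cobalt): cobalt=3
After 2 (craft chain): chain=2 cobalt=1
After 3 (gather 3 cobalt): chain=2 cobalt=4
After 4 (craft gear): cobalt=2 gear=1
After 5 (gather 1 cobalt): cobalt=3 gear=1

Answer: cobalt=3 gear=1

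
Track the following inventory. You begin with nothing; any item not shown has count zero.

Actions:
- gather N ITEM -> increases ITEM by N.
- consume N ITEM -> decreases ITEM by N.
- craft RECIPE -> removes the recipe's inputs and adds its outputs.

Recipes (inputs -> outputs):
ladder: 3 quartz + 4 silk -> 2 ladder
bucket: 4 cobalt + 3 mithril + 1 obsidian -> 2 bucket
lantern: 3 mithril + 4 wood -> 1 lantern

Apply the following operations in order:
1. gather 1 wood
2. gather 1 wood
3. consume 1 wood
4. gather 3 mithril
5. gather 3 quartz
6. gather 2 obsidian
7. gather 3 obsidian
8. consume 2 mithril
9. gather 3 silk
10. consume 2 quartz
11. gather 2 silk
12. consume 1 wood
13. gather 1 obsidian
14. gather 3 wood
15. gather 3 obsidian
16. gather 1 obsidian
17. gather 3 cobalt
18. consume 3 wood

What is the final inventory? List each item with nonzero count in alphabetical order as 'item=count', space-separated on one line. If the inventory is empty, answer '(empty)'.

After 1 (gather 1 wood): wood=1
After 2 (gather 1 wood): wood=2
After 3 (consume 1 wood): wood=1
After 4 (gather 3 mithril): mithril=3 wood=1
After 5 (gather 3 quartz): mithril=3 quartz=3 wood=1
After 6 (gather 2 obsidian): mithril=3 obsidian=2 quartz=3 wood=1
After 7 (gather 3 obsidian): mithril=3 obsidian=5 quartz=3 wood=1
After 8 (consume 2 mithril): mithril=1 obsidian=5 quartz=3 wood=1
After 9 (gather 3 silk): mithril=1 obsidian=5 quartz=3 silk=3 wood=1
After 10 (consume 2 quartz): mithril=1 obsidian=5 quartz=1 silk=3 wood=1
After 11 (gather 2 silk): mithril=1 obsidian=5 quartz=1 silk=5 wood=1
After 12 (consume 1 wood): mithril=1 obsidian=5 quartz=1 silk=5
After 13 (gather 1 obsidian): mithril=1 obsidian=6 quartz=1 silk=5
After 14 (gather 3 wood): mithril=1 obsidian=6 quartz=1 silk=5 wood=3
After 15 (gather 3 obsidian): mithril=1 obsidian=9 quartz=1 silk=5 wood=3
After 16 (gather 1 obsidian): mithril=1 obsidian=10 quartz=1 silk=5 wood=3
After 17 (gather 3 cobalt): cobalt=3 mithril=1 obsidian=10 quartz=1 silk=5 wood=3
After 18 (consume 3 wood): cobalt=3 mithril=1 obsidian=10 quartz=1 silk=5

Answer: cobalt=3 mithril=1 obsidian=10 quartz=1 silk=5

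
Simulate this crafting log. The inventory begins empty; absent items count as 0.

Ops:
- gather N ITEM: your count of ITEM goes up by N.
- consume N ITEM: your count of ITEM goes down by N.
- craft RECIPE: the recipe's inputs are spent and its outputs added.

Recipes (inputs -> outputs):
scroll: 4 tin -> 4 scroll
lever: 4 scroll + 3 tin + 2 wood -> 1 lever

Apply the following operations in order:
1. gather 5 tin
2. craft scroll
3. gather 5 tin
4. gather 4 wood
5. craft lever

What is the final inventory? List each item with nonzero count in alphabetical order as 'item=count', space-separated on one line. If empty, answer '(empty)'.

After 1 (gather 5 tin): tin=5
After 2 (craft scroll): scroll=4 tin=1
After 3 (gather 5 tin): scroll=4 tin=6
After 4 (gather 4 wood): scroll=4 tin=6 wood=4
After 5 (craft lever): lever=1 tin=3 wood=2

Answer: lever=1 tin=3 wood=2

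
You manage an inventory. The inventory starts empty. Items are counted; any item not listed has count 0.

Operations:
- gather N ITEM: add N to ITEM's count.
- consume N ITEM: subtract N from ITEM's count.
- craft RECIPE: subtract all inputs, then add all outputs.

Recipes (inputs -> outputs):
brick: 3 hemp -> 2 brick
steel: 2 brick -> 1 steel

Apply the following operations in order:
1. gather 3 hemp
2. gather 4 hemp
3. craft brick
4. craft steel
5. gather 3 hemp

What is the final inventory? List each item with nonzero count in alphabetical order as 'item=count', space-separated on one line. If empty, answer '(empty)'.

Answer: hemp=7 steel=1

Derivation:
After 1 (gather 3 hemp): hemp=3
After 2 (gather 4 hemp): hemp=7
After 3 (craft brick): brick=2 hemp=4
After 4 (craft steel): hemp=4 steel=1
After 5 (gather 3 hemp): hemp=7 steel=1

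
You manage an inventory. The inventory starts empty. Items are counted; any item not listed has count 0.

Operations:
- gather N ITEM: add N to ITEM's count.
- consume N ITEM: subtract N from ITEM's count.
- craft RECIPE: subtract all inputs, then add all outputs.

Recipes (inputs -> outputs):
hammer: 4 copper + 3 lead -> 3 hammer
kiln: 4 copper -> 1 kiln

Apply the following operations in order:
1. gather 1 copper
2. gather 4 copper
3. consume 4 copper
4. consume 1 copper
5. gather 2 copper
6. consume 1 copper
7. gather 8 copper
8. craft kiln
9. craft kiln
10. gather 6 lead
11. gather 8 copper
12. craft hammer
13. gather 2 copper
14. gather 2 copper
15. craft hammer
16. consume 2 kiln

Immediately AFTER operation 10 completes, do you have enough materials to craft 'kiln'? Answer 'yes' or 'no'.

After 1 (gather 1 copper): copper=1
After 2 (gather 4 copper): copper=5
After 3 (consume 4 copper): copper=1
After 4 (consume 1 copper): (empty)
After 5 (gather 2 copper): copper=2
After 6 (consume 1 copper): copper=1
After 7 (gather 8 copper): copper=9
After 8 (craft kiln): copper=5 kiln=1
After 9 (craft kiln): copper=1 kiln=2
After 10 (gather 6 lead): copper=1 kiln=2 lead=6

Answer: no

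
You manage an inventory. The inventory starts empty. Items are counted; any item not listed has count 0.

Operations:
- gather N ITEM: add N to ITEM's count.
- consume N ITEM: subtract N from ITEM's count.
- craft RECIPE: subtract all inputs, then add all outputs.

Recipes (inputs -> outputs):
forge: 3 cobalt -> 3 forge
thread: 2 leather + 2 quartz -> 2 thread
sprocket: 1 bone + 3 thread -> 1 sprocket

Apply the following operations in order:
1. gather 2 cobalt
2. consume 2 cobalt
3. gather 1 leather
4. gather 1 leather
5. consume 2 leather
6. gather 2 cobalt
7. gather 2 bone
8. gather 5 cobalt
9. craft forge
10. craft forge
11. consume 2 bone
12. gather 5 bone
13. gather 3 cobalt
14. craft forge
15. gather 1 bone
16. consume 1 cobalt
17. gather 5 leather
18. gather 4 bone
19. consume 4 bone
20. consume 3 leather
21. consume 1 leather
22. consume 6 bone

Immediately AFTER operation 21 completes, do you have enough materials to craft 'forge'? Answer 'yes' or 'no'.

After 1 (gather 2 cobalt): cobalt=2
After 2 (consume 2 cobalt): (empty)
After 3 (gather 1 leather): leather=1
After 4 (gather 1 leather): leather=2
After 5 (consume 2 leather): (empty)
After 6 (gather 2 cobalt): cobalt=2
After 7 (gather 2 bone): bone=2 cobalt=2
After 8 (gather 5 cobalt): bone=2 cobalt=7
After 9 (craft forge): bone=2 cobalt=4 forge=3
After 10 (craft forge): bone=2 cobalt=1 forge=6
After 11 (consume 2 bone): cobalt=1 forge=6
After 12 (gather 5 bone): bone=5 cobalt=1 forge=6
After 13 (gather 3 cobalt): bone=5 cobalt=4 forge=6
After 14 (craft forge): bone=5 cobalt=1 forge=9
After 15 (gather 1 bone): bone=6 cobalt=1 forge=9
After 16 (consume 1 cobalt): bone=6 forge=9
After 17 (gather 5 leather): bone=6 forge=9 leather=5
After 18 (gather 4 bone): bone=10 forge=9 leather=5
After 19 (consume 4 bone): bone=6 forge=9 leather=5
After 20 (consume 3 leather): bone=6 forge=9 leather=2
After 21 (consume 1 leather): bone=6 forge=9 leather=1

Answer: no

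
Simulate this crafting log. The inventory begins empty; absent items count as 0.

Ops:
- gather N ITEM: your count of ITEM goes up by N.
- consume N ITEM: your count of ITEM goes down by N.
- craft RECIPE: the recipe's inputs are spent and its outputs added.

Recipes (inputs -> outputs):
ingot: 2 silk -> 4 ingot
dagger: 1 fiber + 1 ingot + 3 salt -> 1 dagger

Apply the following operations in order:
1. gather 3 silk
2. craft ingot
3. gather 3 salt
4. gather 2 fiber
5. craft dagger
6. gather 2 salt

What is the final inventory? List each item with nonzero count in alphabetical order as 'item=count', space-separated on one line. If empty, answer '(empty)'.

Answer: dagger=1 fiber=1 ingot=3 salt=2 silk=1

Derivation:
After 1 (gather 3 silk): silk=3
After 2 (craft ingot): ingot=4 silk=1
After 3 (gather 3 salt): ingot=4 salt=3 silk=1
After 4 (gather 2 fiber): fiber=2 ingot=4 salt=3 silk=1
After 5 (craft dagger): dagger=1 fiber=1 ingot=3 silk=1
After 6 (gather 2 salt): dagger=1 fiber=1 ingot=3 salt=2 silk=1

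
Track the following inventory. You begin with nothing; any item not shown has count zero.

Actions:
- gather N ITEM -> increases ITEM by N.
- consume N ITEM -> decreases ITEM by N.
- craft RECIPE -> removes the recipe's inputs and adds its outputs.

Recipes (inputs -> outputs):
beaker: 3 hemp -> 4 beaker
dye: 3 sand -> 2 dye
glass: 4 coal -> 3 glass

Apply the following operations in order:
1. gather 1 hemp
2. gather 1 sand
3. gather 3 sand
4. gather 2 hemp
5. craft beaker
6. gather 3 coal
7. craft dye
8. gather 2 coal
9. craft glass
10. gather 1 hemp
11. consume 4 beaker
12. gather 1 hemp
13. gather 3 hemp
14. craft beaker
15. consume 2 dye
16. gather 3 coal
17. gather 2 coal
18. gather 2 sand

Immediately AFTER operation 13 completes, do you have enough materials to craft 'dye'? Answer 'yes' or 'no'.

After 1 (gather 1 hemp): hemp=1
After 2 (gather 1 sand): hemp=1 sand=1
After 3 (gather 3 sand): hemp=1 sand=4
After 4 (gather 2 hemp): hemp=3 sand=4
After 5 (craft beaker): beaker=4 sand=4
After 6 (gather 3 coal): beaker=4 coal=3 sand=4
After 7 (craft dye): beaker=4 coal=3 dye=2 sand=1
After 8 (gather 2 coal): beaker=4 coal=5 dye=2 sand=1
After 9 (craft glass): beaker=4 coal=1 dye=2 glass=3 sand=1
After 10 (gather 1 hemp): beaker=4 coal=1 dye=2 glass=3 hemp=1 sand=1
After 11 (consume 4 beaker): coal=1 dye=2 glass=3 hemp=1 sand=1
After 12 (gather 1 hemp): coal=1 dye=2 glass=3 hemp=2 sand=1
After 13 (gather 3 hemp): coal=1 dye=2 glass=3 hemp=5 sand=1

Answer: no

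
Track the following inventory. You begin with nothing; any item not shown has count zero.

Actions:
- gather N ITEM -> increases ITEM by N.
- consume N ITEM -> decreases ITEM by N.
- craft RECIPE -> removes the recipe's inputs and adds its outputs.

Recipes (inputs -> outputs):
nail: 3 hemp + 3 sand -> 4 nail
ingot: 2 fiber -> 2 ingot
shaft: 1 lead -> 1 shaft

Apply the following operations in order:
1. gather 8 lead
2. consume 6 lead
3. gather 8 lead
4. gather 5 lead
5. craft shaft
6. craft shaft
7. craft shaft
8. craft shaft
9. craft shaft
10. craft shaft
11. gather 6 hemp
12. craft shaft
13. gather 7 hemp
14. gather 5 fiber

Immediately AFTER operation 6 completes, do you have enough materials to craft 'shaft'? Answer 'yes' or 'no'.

After 1 (gather 8 lead): lead=8
After 2 (consume 6 lead): lead=2
After 3 (gather 8 lead): lead=10
After 4 (gather 5 lead): lead=15
After 5 (craft shaft): lead=14 shaft=1
After 6 (craft shaft): lead=13 shaft=2

Answer: yes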